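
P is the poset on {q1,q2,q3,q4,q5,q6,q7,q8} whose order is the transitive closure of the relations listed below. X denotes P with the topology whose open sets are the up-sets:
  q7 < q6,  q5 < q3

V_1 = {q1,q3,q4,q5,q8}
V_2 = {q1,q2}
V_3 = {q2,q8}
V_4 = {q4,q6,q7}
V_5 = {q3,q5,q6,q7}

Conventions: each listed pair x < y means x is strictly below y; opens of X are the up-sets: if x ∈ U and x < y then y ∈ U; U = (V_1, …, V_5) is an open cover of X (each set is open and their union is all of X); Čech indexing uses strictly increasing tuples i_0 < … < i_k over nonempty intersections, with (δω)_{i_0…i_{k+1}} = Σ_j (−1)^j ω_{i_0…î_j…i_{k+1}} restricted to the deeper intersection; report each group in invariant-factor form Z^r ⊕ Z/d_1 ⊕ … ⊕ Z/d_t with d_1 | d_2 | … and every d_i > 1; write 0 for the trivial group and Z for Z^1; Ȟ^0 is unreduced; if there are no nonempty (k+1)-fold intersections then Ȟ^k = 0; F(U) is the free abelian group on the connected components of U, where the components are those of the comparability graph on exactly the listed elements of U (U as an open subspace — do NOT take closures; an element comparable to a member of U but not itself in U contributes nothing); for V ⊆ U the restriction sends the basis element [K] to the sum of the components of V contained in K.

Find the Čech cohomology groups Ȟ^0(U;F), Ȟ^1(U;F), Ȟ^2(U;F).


Ȟ^0 = Z^6; Ȟ^1 = 0; Ȟ^2 = 0

cover nerve:
  V12={q1} V13={q8} V14={q4} V15={q3,q5} V23={q2} V45={q6,q7}
components per intersection:
  V1: {q1} {q3,q5} {q4} {q8}
  V2: {q1} {q2}
  V3: {q2} {q8}
  V4: {q4} {q6,q7}
  V5: {q3,q5} {q6,q7}
  V12: {q1}
  V13: {q8}
  V14: {q4}
  V15: {q3,q5}
  V23: {q2}
  V45: {q6,q7}
C dims 12,6; δ0: rk 6, SNF 1^6
Ȟ^0: (12−6)−0=6 ⇒ Z^6
Ȟ^1: (6−0)−6=0 ⇒ 0
Ȟ^2: (0−0)−0=0 ⇒ 0


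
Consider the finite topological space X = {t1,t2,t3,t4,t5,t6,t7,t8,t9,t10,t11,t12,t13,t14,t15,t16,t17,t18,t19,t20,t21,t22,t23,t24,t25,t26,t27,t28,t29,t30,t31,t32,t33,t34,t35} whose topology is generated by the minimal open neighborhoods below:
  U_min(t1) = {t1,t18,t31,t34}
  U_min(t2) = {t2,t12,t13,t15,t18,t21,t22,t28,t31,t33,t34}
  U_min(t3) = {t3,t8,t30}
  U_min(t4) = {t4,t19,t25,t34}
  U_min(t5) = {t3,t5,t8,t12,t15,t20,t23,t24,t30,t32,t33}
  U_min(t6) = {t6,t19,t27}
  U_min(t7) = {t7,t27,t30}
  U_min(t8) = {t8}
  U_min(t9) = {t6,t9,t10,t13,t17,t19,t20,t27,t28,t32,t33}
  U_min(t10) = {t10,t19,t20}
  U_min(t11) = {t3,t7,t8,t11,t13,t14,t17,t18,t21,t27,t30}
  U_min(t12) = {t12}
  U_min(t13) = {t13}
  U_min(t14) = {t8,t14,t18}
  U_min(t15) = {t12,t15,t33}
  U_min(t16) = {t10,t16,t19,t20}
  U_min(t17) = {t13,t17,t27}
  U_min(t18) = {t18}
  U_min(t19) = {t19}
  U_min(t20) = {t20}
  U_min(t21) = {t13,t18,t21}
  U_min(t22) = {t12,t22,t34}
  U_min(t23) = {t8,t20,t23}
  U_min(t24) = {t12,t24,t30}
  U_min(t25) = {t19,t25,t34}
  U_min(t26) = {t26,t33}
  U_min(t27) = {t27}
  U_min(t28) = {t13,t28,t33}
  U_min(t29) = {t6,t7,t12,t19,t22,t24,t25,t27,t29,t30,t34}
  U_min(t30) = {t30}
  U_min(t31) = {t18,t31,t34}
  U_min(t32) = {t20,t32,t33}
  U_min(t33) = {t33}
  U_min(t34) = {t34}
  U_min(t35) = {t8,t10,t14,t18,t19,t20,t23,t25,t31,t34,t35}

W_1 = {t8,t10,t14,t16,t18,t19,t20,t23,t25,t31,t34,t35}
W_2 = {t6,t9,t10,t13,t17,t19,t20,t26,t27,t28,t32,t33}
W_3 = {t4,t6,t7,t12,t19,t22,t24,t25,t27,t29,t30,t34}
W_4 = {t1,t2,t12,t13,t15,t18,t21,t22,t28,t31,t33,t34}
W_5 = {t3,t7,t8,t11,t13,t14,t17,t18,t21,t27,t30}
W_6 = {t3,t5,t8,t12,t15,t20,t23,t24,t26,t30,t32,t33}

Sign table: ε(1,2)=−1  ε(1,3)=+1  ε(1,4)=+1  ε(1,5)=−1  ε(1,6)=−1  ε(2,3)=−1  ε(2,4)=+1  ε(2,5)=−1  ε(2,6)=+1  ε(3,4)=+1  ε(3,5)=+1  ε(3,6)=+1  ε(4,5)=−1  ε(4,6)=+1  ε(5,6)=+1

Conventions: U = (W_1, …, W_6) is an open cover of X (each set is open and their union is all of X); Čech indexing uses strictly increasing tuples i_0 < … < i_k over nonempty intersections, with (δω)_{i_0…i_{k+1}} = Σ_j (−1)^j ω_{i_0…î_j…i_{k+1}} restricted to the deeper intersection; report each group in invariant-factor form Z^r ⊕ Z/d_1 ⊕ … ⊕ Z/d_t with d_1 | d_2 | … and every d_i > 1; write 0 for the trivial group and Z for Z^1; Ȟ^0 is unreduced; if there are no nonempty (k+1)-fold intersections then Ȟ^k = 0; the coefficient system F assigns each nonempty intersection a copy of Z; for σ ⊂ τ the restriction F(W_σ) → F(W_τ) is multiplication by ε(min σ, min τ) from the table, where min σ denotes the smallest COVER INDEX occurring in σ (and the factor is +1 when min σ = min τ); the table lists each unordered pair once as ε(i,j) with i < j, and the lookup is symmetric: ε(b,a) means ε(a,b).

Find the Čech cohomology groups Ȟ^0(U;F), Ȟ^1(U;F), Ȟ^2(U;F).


nerve simplices:
  W12={t10,t19,t20} W13={t19,t25,t34} W14={t18,t31,t34} W15={t8,t14,t18} W16={t8,t20,t23} W23={t6,t19,t27} W24={t13,t28,t33} W25={t13,t17,t27} W26={t20,t26,t32,t33} W34={t12,t22,t34} W35={t7,t27,t30} W36={t12,t24,t30} W45={t13,t18,t21} W46={t12,t15,t33} W56={t3,t8,t30}
  W123={t19} W126={t20} W134={t34} W145={t18} W156={t8} W235={t27} W245={t13} W246={t33} W346={t12} W356={t30}
C dims 6,15,10; δ0: rk 6, SNF 1^5·2; δ1: rk 9, SNF 1^9
degree 0: 6−6−0 = 0 → Ȟ^0 ≅ 0
degree 1: 15−9−6 = 0 plus torsion [2] → Ȟ^1 ≅ Z/2
degree 2: 10−0−9 = 1 → Ȟ^2 ≅ Z

Ȟ^0 ≅ 0,  Ȟ^1 ≅ Z/2,  Ȟ^2 ≅ Z


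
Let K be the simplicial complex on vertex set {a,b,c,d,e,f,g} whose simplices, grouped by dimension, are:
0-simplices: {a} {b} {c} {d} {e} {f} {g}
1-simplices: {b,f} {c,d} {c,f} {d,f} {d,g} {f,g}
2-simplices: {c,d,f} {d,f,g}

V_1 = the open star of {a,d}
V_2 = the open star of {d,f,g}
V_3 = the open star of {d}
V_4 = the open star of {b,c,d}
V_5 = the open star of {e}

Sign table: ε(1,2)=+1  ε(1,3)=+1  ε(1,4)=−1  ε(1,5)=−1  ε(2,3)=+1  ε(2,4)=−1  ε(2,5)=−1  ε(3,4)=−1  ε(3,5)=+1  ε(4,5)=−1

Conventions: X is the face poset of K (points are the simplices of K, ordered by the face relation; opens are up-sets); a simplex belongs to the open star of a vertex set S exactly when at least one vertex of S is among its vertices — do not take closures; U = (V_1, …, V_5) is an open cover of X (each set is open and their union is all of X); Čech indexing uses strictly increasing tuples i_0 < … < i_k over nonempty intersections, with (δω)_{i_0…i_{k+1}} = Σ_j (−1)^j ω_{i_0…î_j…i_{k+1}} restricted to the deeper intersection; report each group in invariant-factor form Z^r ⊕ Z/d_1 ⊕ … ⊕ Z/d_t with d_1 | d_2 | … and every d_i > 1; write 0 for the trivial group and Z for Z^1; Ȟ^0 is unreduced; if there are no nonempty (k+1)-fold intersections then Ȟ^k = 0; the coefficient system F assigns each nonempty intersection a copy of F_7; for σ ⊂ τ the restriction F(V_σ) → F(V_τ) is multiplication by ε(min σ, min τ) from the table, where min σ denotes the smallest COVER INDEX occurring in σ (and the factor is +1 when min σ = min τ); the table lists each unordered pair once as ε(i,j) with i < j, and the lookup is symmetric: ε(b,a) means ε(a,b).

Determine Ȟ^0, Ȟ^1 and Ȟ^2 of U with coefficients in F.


Ȟ^0(U;F) ≅ Z/7 ⊕ Z/7,  Ȟ^1(U;F) ≅ 0,  Ȟ^2(U;F) ≅ 0

nerve of the cover:
  V1={{a},{d},{c,d},{d,f},{d,g},{c,d,f},{d,f,g}} V2={{d},{f},{g},{b,f},{c,d},{c,f},{d,f},{d,g},{f,g},{c,d,f},{d,f,g}} V3={{d},{c,d},{d,f},{d,g},{c,d,f},{d,f,g}} V4={{b},{c},{d},{b,f},{c,d},{c,f},{d,f},{d,g},{c,d,f},{d,f,g}} V5={{e}}
  V12={{d},{c,d},{d,f},{d,g},{c,d,f},{d,f,g}} V13={{d},{c,d},{d,f},{d,g},{c,d,f},{d,f,g}} V14={{d},{c,d},{d,f},{d,g},{c,d,f},{d,f,g}} V23={{d},{c,d},{d,f},{d,g},{c,d,f},{d,f,g}} V24={{d},{b,f},{c,d},{c,f},{d,f},{d,g},{c,d,f},{d,f,g}} V34={{d},{c,d},{d,f},{d,g},{c,d,f},{d,f,g}}
  V123={{d},{c,d},{d,f},{d,g},{c,d,f},{d,f,g}} V124={{d},{c,d},{d,f},{d,g},{c,d,f},{d,f,g}} V134={{d},{c,d},{d,f},{d,g},{c,d,f},{d,f,g}} V234={{d},{c,d},{d,f},{d,g},{c,d,f},{d,f,g}}
  V1234={{d},{c,d},{d,f},{d,g},{c,d,f},{d,f,g}}
C dims 5,6,4,1; δ0: rk_F7 3; δ1: rk_F7 3; δ2: rk_F7 1
Ȟ^0 = (5 − 3) − 0 = 2, so Ȟ^0 ≅ Z/7 ⊕ Z/7
Ȟ^1 = (6 − 3) − 3 = 0, so Ȟ^1 ≅ 0
Ȟ^2 = (4 − 1) − 3 = 0, so Ȟ^2 ≅ 0


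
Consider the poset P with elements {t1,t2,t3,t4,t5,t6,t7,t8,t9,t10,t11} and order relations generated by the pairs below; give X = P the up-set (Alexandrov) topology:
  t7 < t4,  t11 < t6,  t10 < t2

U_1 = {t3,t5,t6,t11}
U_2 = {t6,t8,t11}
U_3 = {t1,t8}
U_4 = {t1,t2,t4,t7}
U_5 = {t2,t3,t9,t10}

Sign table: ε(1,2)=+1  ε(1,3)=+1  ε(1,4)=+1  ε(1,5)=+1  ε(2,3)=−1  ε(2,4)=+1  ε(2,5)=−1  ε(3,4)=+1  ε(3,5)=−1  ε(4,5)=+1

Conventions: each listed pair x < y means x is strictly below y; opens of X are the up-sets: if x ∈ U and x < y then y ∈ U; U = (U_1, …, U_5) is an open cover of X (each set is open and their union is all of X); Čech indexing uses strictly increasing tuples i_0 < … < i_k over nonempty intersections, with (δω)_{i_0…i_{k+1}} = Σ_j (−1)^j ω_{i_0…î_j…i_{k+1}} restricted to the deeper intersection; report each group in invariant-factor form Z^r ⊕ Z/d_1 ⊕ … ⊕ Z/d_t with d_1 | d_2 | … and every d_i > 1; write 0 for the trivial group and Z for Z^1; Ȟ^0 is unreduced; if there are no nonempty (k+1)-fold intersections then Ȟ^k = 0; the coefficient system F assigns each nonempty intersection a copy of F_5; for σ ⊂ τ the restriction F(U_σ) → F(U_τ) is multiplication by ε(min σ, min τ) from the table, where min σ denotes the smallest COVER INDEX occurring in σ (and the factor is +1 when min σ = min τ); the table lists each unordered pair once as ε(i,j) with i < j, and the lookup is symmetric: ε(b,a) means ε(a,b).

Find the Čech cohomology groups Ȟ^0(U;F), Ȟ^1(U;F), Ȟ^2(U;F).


nerve of the cover:
  U12={t6,t11} U15={t3} U23={t8} U34={t1} U45={t2}
C dims 5,5; δ0: rk_F5 5
Ȟ^0 = (5 − 5) − 0 = 0, so Ȟ^0 ≅ 0
Ȟ^1 = (5 − 0) − 5 = 0, so Ȟ^1 ≅ 0
Ȟ^2 = (0 − 0) − 0 = 0, so Ȟ^2 ≅ 0

Ȟ^0 = 0, Ȟ^1 = 0, Ȟ^2 = 0


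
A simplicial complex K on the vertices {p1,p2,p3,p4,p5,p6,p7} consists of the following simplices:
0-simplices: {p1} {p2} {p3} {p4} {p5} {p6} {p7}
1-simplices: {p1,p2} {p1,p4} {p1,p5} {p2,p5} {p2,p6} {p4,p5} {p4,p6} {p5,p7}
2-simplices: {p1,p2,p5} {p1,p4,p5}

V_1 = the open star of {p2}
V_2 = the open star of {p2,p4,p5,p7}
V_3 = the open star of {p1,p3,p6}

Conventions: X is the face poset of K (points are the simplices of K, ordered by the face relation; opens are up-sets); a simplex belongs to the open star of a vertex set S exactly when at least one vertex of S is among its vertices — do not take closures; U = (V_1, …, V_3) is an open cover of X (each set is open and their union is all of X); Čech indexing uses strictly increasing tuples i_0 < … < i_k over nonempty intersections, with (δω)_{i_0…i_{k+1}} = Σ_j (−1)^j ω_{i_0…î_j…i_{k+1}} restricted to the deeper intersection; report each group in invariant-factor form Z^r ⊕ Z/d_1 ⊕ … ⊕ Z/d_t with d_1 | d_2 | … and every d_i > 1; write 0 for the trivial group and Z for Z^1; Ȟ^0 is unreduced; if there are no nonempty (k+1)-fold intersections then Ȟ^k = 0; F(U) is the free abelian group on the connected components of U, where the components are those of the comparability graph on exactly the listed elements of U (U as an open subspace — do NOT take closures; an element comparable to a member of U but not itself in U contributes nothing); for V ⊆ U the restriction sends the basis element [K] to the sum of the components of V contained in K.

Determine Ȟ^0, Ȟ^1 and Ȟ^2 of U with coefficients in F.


nerve of the cover:
  V1={{p2},{p1,p2},{p2,p5},{p2,p6},{p1,p2,p5}} V2={{p2},{p4},{p5},{p7},{p1,p2},{p1,p4},{p1,p5},{p2,p5},{p2,p6},{p4,p5},{p4,p6},{p5,p7},{p1,p2,p5},{p1,p4,p5}} V3={{p1},{p3},{p6},{p1,p2},{p1,p4},{p1,p5},{p2,p6},{p4,p6},{p1,p2,p5},{p1,p4,p5}}
  V12={{p2},{p1,p2},{p2,p5},{p2,p6},{p1,p2,p5}} V13={{p1,p2},{p2,p6},{p1,p2,p5}} V23={{p1,p2},{p1,p4},{p1,p5},{p2,p6},{p4,p6},{p1,p2,p5},{p1,p4,p5}}
  V123={{p1,p2},{p2,p6},{p1,p2,p5}}
components per intersection:
  V1: {{p2},{p1,p2},{p2,p5},{p2,p6},{p1,p2,p5}}
  V2: {{p2},{p4},{p5},{p7},{p1,p2},{p1,p4},{p1,p5},{p2,p5},{p2,p6},{p4,p5},{p4,p6},{p5,p7},{p1,p2,p5},{p1,p4,p5}}
  V3: {{p1},{p1,p2},{p1,p4},{p1,p5},{p1,p2,p5},{p1,p4,p5}} {{p3}} {{p6},{p2,p6},{p4,p6}}
  V12: {{p2},{p1,p2},{p2,p5},{p2,p6},{p1,p2,p5}}
  V13: {{p1,p2},{p1,p2,p5}} {{p2,p6}}
  V23: {{p1,p2},{p1,p4},{p1,p5},{p1,p2,p5},{p1,p4,p5}} {{p2,p6}} {{p4,p6}}
  V123: {{p1,p2},{p1,p2,p5}} {{p2,p6}}
C dims 5,6,2; δ0: rk 3, SNF 1^3; δ1: rk 2, SNF 1^2
Ȟ^0 = (5 − 3) − 0 = 2, so Ȟ^0 ≅ Z^2
Ȟ^1 = (6 − 2) − 3 = 1, so Ȟ^1 ≅ Z
Ȟ^2 = (2 − 0) − 2 = 0, so Ȟ^2 ≅ 0

Ȟ^0 ≅ Z^2, Ȟ^1 ≅ Z, Ȟ^2 ≅ 0


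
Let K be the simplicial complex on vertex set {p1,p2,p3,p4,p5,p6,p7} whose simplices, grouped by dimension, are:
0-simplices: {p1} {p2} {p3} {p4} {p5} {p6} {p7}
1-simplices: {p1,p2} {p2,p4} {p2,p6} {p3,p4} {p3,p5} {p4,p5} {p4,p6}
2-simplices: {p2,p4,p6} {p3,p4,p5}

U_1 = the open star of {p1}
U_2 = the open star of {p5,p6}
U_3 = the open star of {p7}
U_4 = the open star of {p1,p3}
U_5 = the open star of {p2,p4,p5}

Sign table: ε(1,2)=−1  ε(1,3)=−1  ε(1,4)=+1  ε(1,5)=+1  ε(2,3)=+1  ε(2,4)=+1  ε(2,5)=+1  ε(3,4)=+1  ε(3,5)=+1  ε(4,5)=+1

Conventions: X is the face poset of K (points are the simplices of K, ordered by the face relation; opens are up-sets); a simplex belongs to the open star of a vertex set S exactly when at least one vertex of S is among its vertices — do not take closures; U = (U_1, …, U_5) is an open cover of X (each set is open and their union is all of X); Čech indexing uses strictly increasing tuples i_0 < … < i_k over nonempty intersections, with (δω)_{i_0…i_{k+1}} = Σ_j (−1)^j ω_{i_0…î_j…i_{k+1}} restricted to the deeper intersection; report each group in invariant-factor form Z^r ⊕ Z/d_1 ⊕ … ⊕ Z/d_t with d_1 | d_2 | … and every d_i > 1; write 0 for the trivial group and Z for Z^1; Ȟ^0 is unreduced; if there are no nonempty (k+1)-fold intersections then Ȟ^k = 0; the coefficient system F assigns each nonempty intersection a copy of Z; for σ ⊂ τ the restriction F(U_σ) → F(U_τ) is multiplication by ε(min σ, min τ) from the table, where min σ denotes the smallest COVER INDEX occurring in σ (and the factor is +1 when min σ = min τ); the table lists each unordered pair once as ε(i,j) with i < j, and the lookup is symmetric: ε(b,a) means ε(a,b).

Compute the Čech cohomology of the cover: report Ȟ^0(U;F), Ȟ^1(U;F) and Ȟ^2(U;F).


nerve simplices:
  U1={{p1},{p1,p2}} U2={{p5},{p6},{p2,p6},{p3,p5},{p4,p5},{p4,p6},{p2,p4,p6},{p3,p4,p5}} U3={{p7}} U4={{p1},{p3},{p1,p2},{p3,p4},{p3,p5},{p3,p4,p5}} U5={{p2},{p4},{p5},{p1,p2},{p2,p4},{p2,p6},{p3,p4},{p3,p5},{p4,p5},{p4,p6},{p2,p4,p6},{p3,p4,p5}}
  U14={{p1},{p1,p2}} U15={{p1,p2}} U24={{p3,p5},{p3,p4,p5}} U25={{p5},{p2,p6},{p3,p5},{p4,p5},{p4,p6},{p2,p4,p6},{p3,p4,p5}} U45={{p1,p2},{p3,p4},{p3,p5},{p3,p4,p5}}
  U145={{p1,p2}} U245={{p3,p5},{p3,p4,p5}}
C dims 5,5,2; δ0: rk 3, SNF 1^3; δ1: rk 2, SNF 1^2
degree 0: 5−3−0 = 2 → Ȟ^0 ≅ Z^2
degree 1: 5−2−3 = 0 → Ȟ^1 ≅ 0
degree 2: 2−0−2 = 0 → Ȟ^2 ≅ 0

Ȟ^0(U;F) ≅ Z^2,  Ȟ^1(U;F) ≅ 0,  Ȟ^2(U;F) ≅ 0


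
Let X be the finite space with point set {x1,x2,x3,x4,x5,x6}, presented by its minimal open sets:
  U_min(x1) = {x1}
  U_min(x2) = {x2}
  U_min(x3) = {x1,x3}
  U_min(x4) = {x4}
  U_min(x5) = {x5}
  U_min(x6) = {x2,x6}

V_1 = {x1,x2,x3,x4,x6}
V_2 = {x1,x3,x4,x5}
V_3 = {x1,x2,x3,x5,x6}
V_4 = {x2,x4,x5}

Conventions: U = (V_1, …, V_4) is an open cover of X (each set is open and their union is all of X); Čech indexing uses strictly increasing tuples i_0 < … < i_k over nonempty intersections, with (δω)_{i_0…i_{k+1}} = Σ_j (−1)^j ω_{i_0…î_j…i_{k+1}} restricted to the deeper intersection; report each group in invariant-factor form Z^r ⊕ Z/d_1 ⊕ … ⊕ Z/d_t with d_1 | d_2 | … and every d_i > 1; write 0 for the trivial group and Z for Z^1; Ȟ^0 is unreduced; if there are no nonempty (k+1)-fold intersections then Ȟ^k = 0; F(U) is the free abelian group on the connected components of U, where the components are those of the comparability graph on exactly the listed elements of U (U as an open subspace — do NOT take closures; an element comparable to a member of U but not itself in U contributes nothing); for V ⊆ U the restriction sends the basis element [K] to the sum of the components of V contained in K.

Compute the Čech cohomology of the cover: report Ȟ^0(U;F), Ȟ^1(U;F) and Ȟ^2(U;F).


Ȟ^0(U;F) ≅ Z^4; Ȟ^1(U;F) ≅ 0; Ȟ^2(U;F) ≅ 0

nerve simplices:
  V12={x1,x3,x4} V13={x1,x2,x3,x6} V14={x2,x4} V23={x1,x3,x5} V24={x4,x5} V34={x2,x5}
  V123={x1,x3} V124={x4} V134={x2} V234={x5}
components per intersection:
  V1: {x1,x3} {x2,x6} {x4}
  V2: {x1,x3} {x4} {x5}
  V3: {x1,x3} {x2,x6} {x5}
  V4: {x2} {x4} {x5}
  V12: {x1,x3} {x4}
  V13: {x1,x3} {x2,x6}
  V14: {x2} {x4}
  V23: {x1,x3} {x5}
  V24: {x4} {x5}
  V34: {x2} {x5}
  V123: {x1,x3}
  V124: {x4}
  V134: {x2}
  V234: {x5}
C dims 12,12,4; δ0: rk 8, SNF 1^8; δ1: rk 4, SNF 1^4
degree 0: 12−8−0 = 4 → Ȟ^0 ≅ Z^4
degree 1: 12−4−8 = 0 → Ȟ^1 ≅ 0
degree 2: 4−0−4 = 0 → Ȟ^2 ≅ 0


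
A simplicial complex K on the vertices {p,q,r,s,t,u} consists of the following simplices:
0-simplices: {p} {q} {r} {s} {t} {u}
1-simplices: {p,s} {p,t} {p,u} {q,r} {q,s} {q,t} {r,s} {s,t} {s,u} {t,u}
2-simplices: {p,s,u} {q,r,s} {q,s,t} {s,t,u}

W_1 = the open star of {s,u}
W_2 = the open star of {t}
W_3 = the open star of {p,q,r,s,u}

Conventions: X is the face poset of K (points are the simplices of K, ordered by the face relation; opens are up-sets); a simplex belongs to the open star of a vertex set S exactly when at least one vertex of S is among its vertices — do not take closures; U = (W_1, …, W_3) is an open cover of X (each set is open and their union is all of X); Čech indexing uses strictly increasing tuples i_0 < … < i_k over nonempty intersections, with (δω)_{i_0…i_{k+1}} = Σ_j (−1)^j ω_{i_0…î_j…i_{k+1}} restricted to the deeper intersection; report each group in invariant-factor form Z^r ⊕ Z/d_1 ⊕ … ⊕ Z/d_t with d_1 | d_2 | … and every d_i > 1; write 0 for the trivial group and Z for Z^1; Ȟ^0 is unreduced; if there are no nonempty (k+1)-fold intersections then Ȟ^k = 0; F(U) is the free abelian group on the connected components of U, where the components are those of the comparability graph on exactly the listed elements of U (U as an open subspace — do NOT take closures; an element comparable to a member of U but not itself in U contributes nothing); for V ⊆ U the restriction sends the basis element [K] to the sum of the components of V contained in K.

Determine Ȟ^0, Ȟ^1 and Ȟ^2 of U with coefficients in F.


Ȟ^0 = Z, Ȟ^1 = Z, Ȟ^2 = 0

nonempty intersections:
  W1={{s},{u},{p,s},{p,u},{q,s},{r,s},{s,t},{s,u},{t,u},{p,s,u},{q,r,s},{q,s,t},{s,t,u}} W2={{t},{p,t},{q,t},{s,t},{t,u},{q,s,t},{s,t,u}} W3={{p},{q},{r},{s},{u},{p,s},{p,t},{p,u},{q,r},{q,s},{q,t},{r,s},{s,t},{s,u},{t,u},{p,s,u},{q,r,s},{q,s,t},{s,t,u}}
  W12={{s,t},{t,u},{q,s,t},{s,t,u}} W13={{s},{u},{p,s},{p,u},{q,s},{r,s},{s,t},{s,u},{t,u},{p,s,u},{q,r,s},{q,s,t},{s,t,u}} W23={{p,t},{q,t},{s,t},{t,u},{q,s,t},{s,t,u}}
  W123={{s,t},{t,u},{q,s,t},{s,t,u}}
components per intersection:
  W1: {{s},{u},{p,s},{p,u},{q,s},{r,s},{s,t},{s,u},{t,u},{p,s,u},{q,r,s},{q,s,t},{s,t,u}}
  W2: {{t},{p,t},{q,t},{s,t},{t,u},{q,s,t},{s,t,u}}
  W3: {{p},{q},{r},{s},{u},{p,s},{p,t},{p,u},{q,r},{q,s},{q,t},{r,s},{s,t},{s,u},{t,u},{p,s,u},{q,r,s},{q,s,t},{s,t,u}}
  W12: {{s,t},{t,u},{q,s,t},{s,t,u}}
  W13: {{s},{u},{p,s},{p,u},{q,s},{r,s},{s,t},{s,u},{t,u},{p,s,u},{q,r,s},{q,s,t},{s,t,u}}
  W23: {{p,t}} {{q,t},{s,t},{t,u},{q,s,t},{s,t,u}}
  W123: {{s,t},{t,u},{q,s,t},{s,t,u}}
C dims 3,4,1; δ0: rk 2, SNF 1^2; δ1: rk 1, SNF 1^1
Ȟ^0: (3−2)−0=1 ⇒ Z
Ȟ^1: (4−1)−2=1 ⇒ Z
Ȟ^2: (1−0)−1=0 ⇒ 0


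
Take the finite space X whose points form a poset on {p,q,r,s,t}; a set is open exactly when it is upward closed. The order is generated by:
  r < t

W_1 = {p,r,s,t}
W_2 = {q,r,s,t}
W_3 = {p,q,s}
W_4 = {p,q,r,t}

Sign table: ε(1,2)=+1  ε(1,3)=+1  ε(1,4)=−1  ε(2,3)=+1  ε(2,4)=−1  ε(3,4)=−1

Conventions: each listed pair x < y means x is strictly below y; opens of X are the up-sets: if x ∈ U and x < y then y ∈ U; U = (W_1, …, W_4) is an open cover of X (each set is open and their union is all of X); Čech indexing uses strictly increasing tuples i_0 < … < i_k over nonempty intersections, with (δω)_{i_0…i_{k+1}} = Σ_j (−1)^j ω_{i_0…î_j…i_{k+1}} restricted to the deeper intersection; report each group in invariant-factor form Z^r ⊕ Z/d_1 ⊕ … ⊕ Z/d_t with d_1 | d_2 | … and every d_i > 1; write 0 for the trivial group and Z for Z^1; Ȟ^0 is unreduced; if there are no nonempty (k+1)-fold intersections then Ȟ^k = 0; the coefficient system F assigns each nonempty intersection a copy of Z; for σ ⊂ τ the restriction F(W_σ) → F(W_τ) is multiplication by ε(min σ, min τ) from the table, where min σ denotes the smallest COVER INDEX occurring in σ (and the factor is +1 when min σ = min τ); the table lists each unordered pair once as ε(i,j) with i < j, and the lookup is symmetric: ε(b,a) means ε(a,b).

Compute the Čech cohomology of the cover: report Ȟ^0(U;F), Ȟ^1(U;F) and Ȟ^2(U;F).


Ȟ^0 = Z; Ȟ^1 = 0; Ȟ^2 = Z

nerve of the cover:
  W12={r,s,t} W13={p,s} W14={p,r,t} W23={q,s} W24={q,r,t} W34={p,q}
  W123={s} W124={r,t} W134={p} W234={q}
C dims 4,6,4; δ0: rk 3, SNF 1^3; δ1: rk 3, SNF 1^3
Ȟ^0 = (4 − 3) − 0 = 1, so Ȟ^0 ≅ Z
Ȟ^1 = (6 − 3) − 3 = 0, so Ȟ^1 ≅ 0
Ȟ^2 = (4 − 0) − 3 = 1, so Ȟ^2 ≅ Z


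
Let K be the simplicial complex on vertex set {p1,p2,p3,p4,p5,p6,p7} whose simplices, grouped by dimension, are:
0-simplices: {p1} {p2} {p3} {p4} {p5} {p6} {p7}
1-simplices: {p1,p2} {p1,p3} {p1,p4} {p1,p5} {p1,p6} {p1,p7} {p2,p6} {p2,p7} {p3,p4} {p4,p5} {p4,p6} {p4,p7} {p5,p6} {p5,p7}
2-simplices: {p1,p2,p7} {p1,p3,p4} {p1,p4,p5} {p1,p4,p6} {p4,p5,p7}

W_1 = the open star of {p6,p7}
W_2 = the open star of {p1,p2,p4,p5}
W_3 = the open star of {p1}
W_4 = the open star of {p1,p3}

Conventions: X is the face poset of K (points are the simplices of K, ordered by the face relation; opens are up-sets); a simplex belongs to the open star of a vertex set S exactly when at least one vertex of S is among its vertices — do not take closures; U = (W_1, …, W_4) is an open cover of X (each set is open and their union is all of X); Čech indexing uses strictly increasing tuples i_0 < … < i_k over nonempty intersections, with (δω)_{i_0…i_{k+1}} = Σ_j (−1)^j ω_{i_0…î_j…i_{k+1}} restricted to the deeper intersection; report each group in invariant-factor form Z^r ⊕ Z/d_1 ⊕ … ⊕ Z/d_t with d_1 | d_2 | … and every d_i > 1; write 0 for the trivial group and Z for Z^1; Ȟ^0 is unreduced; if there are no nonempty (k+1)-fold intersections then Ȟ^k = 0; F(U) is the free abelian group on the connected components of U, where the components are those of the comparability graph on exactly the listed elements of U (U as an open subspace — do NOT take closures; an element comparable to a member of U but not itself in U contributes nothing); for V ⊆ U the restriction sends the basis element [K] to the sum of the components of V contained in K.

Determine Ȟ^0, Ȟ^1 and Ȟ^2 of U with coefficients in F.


Ȟ^0 ≅ Z; Ȟ^1 ≅ Z^3; Ȟ^2 ≅ 0

intersection data:
  W1={{p6},{p7},{p1,p6},{p1,p7},{p2,p6},{p2,p7},{p4,p6},{p4,p7},{p5,p6},{p5,p7},{p1,p2,p7},{p1,p4,p6},{p4,p5,p7}} W2={{p1},{p2},{p4},{p5},{p1,p2},{p1,p3},{p1,p4},{p1,p5},{p1,p6},{p1,p7},{p2,p6},{p2,p7},{p3,p4},{p4,p5},{p4,p6},{p4,p7},{p5,p6},{p5,p7},{p1,p2,p7},{p1,p3,p4},{p1,p4,p5},{p1,p4,p6},{p4,p5,p7}} W3={{p1},{p1,p2},{p1,p3},{p1,p4},{p1,p5},{p1,p6},{p1,p7},{p1,p2,p7},{p1,p3,p4},{p1,p4,p5},{p1,p4,p6}} W4={{p1},{p3},{p1,p2},{p1,p3},{p1,p4},{p1,p5},{p1,p6},{p1,p7},{p3,p4},{p1,p2,p7},{p1,p3,p4},{p1,p4,p5},{p1,p4,p6}}
  W12={{p1,p6},{p1,p7},{p2,p6},{p2,p7},{p4,p6},{p4,p7},{p5,p6},{p5,p7},{p1,p2,p7},{p1,p4,p6},{p4,p5,p7}} W13={{p1,p6},{p1,p7},{p1,p2,p7},{p1,p4,p6}} W14={{p1,p6},{p1,p7},{p1,p2,p7},{p1,p4,p6}} W23={{p1},{p1,p2},{p1,p3},{p1,p4},{p1,p5},{p1,p6},{p1,p7},{p1,p2,p7},{p1,p3,p4},{p1,p4,p5},{p1,p4,p6}} W24={{p1},{p1,p2},{p1,p3},{p1,p4},{p1,p5},{p1,p6},{p1,p7},{p3,p4},{p1,p2,p7},{p1,p3,p4},{p1,p4,p5},{p1,p4,p6}} W34={{p1},{p1,p2},{p1,p3},{p1,p4},{p1,p5},{p1,p6},{p1,p7},{p1,p2,p7},{p1,p3,p4},{p1,p4,p5},{p1,p4,p6}}
  W123={{p1,p6},{p1,p7},{p1,p2,p7},{p1,p4,p6}} W124={{p1,p6},{p1,p7},{p1,p2,p7},{p1,p4,p6}} W134={{p1,p6},{p1,p7},{p1,p2,p7},{p1,p4,p6}} W234={{p1},{p1,p2},{p1,p3},{p1,p4},{p1,p5},{p1,p6},{p1,p7},{p1,p2,p7},{p1,p3,p4},{p1,p4,p5},{p1,p4,p6}}
  W1234={{p1,p6},{p1,p7},{p1,p2,p7},{p1,p4,p6}}
components per intersection:
  W1: {{p6},{p1,p6},{p2,p6},{p4,p6},{p5,p6},{p1,p4,p6}} {{p7},{p1,p7},{p2,p7},{p4,p7},{p5,p7},{p1,p2,p7},{p4,p5,p7}}
  W2: {{p1},{p2},{p4},{p5},{p1,p2},{p1,p3},{p1,p4},{p1,p5},{p1,p6},{p1,p7},{p2,p6},{p2,p7},{p3,p4},{p4,p5},{p4,p6},{p4,p7},{p5,p6},{p5,p7},{p1,p2,p7},{p1,p3,p4},{p1,p4,p5},{p1,p4,p6},{p4,p5,p7}}
  W3: {{p1},{p1,p2},{p1,p3},{p1,p4},{p1,p5},{p1,p6},{p1,p7},{p1,p2,p7},{p1,p3,p4},{p1,p4,p5},{p1,p4,p6}}
  W4: {{p1},{p3},{p1,p2},{p1,p3},{p1,p4},{p1,p5},{p1,p6},{p1,p7},{p3,p4},{p1,p2,p7},{p1,p3,p4},{p1,p4,p5},{p1,p4,p6}}
  W12: {{p1,p6},{p4,p6},{p1,p4,p6}} {{p1,p7},{p2,p7},{p1,p2,p7}} {{p2,p6}} {{p4,p7},{p5,p7},{p4,p5,p7}} {{p5,p6}}
  W13: {{p1,p6},{p1,p4,p6}} {{p1,p7},{p1,p2,p7}}
  W14: {{p1,p6},{p1,p4,p6}} {{p1,p7},{p1,p2,p7}}
  W23: {{p1},{p1,p2},{p1,p3},{p1,p4},{p1,p5},{p1,p6},{p1,p7},{p1,p2,p7},{p1,p3,p4},{p1,p4,p5},{p1,p4,p6}}
  W24: {{p1},{p1,p2},{p1,p3},{p1,p4},{p1,p5},{p1,p6},{p1,p7},{p3,p4},{p1,p2,p7},{p1,p3,p4},{p1,p4,p5},{p1,p4,p6}}
  W34: {{p1},{p1,p2},{p1,p3},{p1,p4},{p1,p5},{p1,p6},{p1,p7},{p1,p2,p7},{p1,p3,p4},{p1,p4,p5},{p1,p4,p6}}
  W123: {{p1,p6},{p1,p4,p6}} {{p1,p7},{p1,p2,p7}}
  W124: {{p1,p6},{p1,p4,p6}} {{p1,p7},{p1,p2,p7}}
  W134: {{p1,p6},{p1,p4,p6}} {{p1,p7},{p1,p2,p7}}
  W234: {{p1},{p1,p2},{p1,p3},{p1,p4},{p1,p5},{p1,p6},{p1,p7},{p1,p2,p7},{p1,p3,p4},{p1,p4,p5},{p1,p4,p6}}
  W1234: {{p1,p6},{p1,p4,p6}} {{p1,p7},{p1,p2,p7}}
C dims 5,12,7,2; δ0: rk 4, SNF 1^4; δ1: rk 5, SNF 1^5; δ2: rk 2, SNF 1^2
Ȟ^0 = (5 − 4) − 0 = 1, so Ȟ^0 ≅ Z
Ȟ^1 = (12 − 5) − 4 = 3, so Ȟ^1 ≅ Z^3
Ȟ^2 = (7 − 2) − 5 = 0, so Ȟ^2 ≅ 0


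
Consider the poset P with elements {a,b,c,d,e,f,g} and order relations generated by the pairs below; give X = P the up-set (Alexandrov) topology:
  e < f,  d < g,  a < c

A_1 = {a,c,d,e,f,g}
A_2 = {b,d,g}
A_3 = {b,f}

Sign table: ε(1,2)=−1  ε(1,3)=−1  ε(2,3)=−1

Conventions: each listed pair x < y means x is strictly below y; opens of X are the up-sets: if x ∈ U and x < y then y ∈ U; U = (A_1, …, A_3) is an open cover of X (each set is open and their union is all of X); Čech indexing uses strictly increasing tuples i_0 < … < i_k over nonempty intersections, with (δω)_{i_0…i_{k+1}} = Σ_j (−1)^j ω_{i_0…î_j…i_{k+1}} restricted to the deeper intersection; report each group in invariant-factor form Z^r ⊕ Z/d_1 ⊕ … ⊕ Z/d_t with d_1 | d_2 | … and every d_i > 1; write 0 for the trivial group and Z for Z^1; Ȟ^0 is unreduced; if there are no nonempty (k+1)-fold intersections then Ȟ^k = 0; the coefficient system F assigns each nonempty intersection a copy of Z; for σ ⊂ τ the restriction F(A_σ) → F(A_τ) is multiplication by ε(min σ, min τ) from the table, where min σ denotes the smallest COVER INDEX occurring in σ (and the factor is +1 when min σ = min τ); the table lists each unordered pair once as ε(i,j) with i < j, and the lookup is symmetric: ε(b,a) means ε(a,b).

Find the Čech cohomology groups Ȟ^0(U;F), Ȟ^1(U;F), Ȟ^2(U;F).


Ȟ^0(U;F) ≅ 0, Ȟ^1(U;F) ≅ Z/2 and Ȟ^2(U;F) ≅ 0

nonempty overlaps:
  A12={d,g} A13={f} A23={b}
C dims 3,3; δ0: rk 3, SNF 1^2·2
degree 0: 3−3−0 = 0 → Ȟ^0 ≅ 0
degree 1: 3−0−3 = 0 plus torsion [2] → Ȟ^1 ≅ Z/2
degree 2: 0−0−0 = 0 → Ȟ^2 ≅ 0


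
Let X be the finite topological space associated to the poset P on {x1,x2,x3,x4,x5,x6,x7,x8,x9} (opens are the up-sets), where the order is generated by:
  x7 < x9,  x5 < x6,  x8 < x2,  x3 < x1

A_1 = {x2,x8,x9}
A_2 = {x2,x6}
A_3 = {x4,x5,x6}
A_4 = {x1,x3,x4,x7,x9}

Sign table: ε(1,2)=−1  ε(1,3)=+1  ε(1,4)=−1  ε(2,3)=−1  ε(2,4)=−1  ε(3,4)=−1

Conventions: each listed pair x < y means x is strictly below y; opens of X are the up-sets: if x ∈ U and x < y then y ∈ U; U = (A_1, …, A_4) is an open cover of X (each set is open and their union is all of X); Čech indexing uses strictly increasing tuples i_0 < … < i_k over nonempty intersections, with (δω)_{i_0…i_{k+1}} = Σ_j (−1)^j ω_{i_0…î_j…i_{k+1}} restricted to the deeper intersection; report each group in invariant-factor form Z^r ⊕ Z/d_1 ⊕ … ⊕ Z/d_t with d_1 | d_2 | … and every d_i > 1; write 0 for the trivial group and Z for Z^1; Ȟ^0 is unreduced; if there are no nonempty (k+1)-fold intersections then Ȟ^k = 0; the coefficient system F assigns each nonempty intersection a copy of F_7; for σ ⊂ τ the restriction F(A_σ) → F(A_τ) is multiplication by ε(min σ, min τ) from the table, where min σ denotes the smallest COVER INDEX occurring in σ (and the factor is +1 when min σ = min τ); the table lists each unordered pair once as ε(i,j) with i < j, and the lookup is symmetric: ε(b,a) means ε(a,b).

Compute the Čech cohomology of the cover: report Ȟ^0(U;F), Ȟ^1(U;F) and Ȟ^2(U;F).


Ȟ^0 ≅ Z/7; Ȟ^1 ≅ Z/7; Ȟ^2 ≅ 0

nerve simplices:
  A12={x2} A14={x9} A23={x6} A34={x4}
C dims 4,4; δ0: rk_F7 3
degree 0: 4−3−0 = 1 → Ȟ^0 ≅ Z/7
degree 1: 4−0−3 = 1 → Ȟ^1 ≅ Z/7
degree 2: 0−0−0 = 0 → Ȟ^2 ≅ 0


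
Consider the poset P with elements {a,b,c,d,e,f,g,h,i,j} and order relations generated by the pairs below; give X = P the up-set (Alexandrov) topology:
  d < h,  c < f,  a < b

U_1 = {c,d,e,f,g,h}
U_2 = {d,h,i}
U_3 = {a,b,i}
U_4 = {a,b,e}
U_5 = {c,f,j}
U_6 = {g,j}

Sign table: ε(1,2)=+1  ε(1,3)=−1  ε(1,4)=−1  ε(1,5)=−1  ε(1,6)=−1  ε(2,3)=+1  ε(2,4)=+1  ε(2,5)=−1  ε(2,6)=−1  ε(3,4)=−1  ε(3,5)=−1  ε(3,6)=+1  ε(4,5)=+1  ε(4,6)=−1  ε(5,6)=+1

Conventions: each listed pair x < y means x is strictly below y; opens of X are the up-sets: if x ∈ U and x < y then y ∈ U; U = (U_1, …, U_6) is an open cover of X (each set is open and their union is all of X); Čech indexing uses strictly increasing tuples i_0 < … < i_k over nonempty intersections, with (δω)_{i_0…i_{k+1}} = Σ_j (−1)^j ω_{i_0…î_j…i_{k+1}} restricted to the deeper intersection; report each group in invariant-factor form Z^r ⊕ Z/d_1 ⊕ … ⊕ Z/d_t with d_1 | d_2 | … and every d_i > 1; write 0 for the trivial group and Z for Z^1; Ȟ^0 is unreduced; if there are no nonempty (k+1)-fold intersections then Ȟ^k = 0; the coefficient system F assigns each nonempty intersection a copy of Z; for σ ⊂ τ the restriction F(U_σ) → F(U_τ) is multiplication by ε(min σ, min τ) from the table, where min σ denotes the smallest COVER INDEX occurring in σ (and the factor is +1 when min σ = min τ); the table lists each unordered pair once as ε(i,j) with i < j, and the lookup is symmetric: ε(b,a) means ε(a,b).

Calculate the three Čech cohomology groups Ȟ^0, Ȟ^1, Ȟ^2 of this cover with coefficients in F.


cover nerve:
  U12={d,h} U14={e} U15={c,f} U16={g} U23={i} U34={a,b} U56={j}
C dims 6,7; δ0: rk 5, SNF 1^5
Ȟ^0: (6−5)−0=1 ⇒ Z
Ȟ^1: (7−0)−5=2 ⇒ Z^2
Ȟ^2: (0−0)−0=0 ⇒ 0

Ȟ^0 ≅ Z,  Ȟ^1 ≅ Z^2,  Ȟ^2 ≅ 0


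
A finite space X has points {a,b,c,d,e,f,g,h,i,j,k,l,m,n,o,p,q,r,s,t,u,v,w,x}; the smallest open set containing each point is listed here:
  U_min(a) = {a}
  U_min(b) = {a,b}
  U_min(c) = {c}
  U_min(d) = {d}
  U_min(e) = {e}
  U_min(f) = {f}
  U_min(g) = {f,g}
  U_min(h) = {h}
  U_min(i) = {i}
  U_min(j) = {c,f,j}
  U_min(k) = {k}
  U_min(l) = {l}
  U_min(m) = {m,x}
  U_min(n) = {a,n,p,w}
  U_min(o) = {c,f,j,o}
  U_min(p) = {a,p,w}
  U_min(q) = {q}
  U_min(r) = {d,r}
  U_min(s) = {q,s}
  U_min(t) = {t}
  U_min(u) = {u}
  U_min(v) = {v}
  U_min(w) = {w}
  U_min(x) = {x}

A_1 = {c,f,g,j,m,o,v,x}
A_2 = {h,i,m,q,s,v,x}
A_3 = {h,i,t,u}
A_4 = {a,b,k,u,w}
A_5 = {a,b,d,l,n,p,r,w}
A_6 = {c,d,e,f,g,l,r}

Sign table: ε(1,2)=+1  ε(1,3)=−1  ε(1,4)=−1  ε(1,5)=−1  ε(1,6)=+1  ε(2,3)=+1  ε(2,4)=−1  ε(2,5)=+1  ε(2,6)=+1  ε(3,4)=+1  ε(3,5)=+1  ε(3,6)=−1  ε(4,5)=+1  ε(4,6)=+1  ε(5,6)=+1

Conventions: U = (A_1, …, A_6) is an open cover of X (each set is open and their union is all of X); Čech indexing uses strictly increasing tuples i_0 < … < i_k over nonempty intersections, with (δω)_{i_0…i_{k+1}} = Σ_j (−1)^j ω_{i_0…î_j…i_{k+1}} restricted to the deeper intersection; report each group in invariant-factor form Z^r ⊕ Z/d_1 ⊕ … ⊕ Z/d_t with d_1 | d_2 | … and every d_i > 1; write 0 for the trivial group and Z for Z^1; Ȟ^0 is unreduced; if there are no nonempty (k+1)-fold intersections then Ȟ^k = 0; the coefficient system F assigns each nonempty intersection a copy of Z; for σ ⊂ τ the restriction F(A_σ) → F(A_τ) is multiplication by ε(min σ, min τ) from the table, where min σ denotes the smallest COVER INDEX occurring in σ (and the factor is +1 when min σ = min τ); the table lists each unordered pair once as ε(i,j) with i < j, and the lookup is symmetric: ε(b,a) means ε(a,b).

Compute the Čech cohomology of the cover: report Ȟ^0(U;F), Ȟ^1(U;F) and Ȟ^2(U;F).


Ȟ^0(U;F) ≅ Z,  Ȟ^1(U;F) ≅ Z,  Ȟ^2(U;F) ≅ 0

nerve of the cover:
  A12={m,v,x} A16={c,f,g} A23={h,i} A34={u} A45={a,b,w} A56={d,l,r}
C dims 6,6; δ0: rk 5, SNF 1^5
Ȟ^0 = (6 − 5) − 0 = 1, so Ȟ^0 ≅ Z
Ȟ^1 = (6 − 0) − 5 = 1, so Ȟ^1 ≅ Z
Ȟ^2 = (0 − 0) − 0 = 0, so Ȟ^2 ≅ 0


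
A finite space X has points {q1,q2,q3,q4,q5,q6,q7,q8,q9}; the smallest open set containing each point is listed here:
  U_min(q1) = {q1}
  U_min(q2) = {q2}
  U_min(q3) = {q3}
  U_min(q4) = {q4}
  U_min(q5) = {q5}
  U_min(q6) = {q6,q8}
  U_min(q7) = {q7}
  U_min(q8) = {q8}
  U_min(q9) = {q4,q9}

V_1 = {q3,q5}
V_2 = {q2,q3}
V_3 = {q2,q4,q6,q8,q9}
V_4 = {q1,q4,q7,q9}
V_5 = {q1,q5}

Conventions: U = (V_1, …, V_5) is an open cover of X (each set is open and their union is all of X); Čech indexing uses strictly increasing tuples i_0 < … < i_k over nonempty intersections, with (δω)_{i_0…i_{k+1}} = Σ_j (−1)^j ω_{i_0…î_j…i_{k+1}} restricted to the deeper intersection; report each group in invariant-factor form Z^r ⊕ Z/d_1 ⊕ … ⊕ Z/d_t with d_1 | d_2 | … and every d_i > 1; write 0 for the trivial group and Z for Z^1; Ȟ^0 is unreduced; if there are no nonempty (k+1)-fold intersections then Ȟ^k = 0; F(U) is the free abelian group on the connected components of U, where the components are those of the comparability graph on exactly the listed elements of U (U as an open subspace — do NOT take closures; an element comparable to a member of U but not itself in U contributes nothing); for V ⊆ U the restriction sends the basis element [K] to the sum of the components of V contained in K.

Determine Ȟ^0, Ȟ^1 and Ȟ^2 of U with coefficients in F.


intersection data:
  V12={q3} V15={q5} V23={q2} V34={q4,q9} V45={q1}
components per intersection:
  V1: {q3} {q5}
  V2: {q2} {q3}
  V3: {q2} {q4,q9} {q6,q8}
  V4: {q1} {q4,q9} {q7}
  V5: {q1} {q5}
  V12: {q3}
  V15: {q5}
  V23: {q2}
  V34: {q4,q9}
  V45: {q1}
C dims 12,5; δ0: rk 5, SNF 1^5
Ȟ^0 = (12 − 5) − 0 = 7, so Ȟ^0 ≅ Z^7
Ȟ^1 = (5 − 0) − 5 = 0, so Ȟ^1 ≅ 0
Ȟ^2 = (0 − 0) − 0 = 0, so Ȟ^2 ≅ 0

Ȟ^0 = Z^7,  Ȟ^1 = 0,  Ȟ^2 = 0


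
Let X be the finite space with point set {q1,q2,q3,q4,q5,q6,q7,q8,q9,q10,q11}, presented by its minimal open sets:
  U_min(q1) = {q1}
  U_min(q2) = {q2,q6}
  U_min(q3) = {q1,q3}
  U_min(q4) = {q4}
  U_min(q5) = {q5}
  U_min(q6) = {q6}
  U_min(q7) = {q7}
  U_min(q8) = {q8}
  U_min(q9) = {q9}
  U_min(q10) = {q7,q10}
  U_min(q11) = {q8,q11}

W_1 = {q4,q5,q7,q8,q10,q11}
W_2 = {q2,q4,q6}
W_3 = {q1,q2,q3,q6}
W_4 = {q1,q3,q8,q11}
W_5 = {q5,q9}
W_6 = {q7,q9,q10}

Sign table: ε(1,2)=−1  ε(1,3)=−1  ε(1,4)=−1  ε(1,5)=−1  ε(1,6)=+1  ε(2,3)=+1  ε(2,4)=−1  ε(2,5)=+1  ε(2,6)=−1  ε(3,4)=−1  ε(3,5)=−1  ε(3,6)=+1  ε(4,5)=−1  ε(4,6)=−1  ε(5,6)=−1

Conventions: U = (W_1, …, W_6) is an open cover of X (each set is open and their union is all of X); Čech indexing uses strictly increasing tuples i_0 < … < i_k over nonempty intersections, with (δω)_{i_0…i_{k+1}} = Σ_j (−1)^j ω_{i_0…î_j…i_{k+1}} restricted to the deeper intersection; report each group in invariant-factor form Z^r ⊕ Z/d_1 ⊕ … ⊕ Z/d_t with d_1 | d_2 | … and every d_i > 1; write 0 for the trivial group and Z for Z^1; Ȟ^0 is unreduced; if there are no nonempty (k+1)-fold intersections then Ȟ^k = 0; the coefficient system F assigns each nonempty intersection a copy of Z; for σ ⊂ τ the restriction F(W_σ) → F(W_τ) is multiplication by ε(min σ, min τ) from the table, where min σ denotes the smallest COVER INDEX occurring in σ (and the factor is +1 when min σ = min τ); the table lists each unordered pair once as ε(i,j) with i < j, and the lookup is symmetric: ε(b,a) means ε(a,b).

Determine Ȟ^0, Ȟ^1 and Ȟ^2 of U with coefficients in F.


cover nerve:
  W12={q4} W14={q8,q11} W15={q5} W16={q7,q10} W23={q2,q6} W34={q1,q3} W56={q9}
C dims 6,7; δ0: rk 6, SNF 1^5·2
Ȟ^0: (6−6)−0=0 ⇒ 0
Ȟ^1: (7−0)−6=1 plus torsion [2] ⇒ Z ⊕ Z/2
Ȟ^2: (0−0)−0=0 ⇒ 0

Ȟ^0 = 0, Ȟ^1 = Z ⊕ Z/2, Ȟ^2 = 0


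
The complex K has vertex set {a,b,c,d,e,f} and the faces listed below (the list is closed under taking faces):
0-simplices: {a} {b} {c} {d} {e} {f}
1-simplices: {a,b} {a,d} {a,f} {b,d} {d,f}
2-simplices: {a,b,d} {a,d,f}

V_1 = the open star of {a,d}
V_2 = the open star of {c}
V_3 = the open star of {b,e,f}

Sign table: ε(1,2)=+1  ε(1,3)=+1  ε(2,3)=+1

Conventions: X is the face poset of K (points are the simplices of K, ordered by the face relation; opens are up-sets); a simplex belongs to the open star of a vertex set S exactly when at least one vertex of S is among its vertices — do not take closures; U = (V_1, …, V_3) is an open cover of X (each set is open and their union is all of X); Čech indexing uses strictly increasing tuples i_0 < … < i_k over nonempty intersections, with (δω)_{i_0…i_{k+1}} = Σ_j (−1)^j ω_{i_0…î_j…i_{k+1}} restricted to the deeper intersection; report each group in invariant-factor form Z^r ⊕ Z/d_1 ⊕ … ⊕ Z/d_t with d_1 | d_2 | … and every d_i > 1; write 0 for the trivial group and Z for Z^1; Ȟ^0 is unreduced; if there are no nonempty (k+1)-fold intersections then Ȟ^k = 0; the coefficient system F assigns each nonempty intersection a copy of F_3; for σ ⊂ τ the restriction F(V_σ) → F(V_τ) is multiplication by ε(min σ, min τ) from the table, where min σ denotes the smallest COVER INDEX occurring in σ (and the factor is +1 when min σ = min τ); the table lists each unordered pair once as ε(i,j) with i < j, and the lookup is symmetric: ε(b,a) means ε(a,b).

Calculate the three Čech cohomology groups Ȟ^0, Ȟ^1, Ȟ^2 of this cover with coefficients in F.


nonempty intersections:
  V1={{a},{d},{a,b},{a,d},{a,f},{b,d},{d,f},{a,b,d},{a,d,f}} V2={{c}} V3={{b},{e},{f},{a,b},{a,f},{b,d},{d,f},{a,b,d},{a,d,f}}
  V13={{a,b},{a,f},{b,d},{d,f},{a,b,d},{a,d,f}}
C dims 3,1; δ0: rk_F3 1
Ȟ^0: (3−1)−0=2 ⇒ Z/3 ⊕ Z/3
Ȟ^1: (1−0)−1=0 ⇒ 0
Ȟ^2: (0−0)−0=0 ⇒ 0

Ȟ^0(U;F) ≅ Z/3 ⊕ Z/3, Ȟ^1(U;F) ≅ 0, Ȟ^2(U;F) ≅ 0


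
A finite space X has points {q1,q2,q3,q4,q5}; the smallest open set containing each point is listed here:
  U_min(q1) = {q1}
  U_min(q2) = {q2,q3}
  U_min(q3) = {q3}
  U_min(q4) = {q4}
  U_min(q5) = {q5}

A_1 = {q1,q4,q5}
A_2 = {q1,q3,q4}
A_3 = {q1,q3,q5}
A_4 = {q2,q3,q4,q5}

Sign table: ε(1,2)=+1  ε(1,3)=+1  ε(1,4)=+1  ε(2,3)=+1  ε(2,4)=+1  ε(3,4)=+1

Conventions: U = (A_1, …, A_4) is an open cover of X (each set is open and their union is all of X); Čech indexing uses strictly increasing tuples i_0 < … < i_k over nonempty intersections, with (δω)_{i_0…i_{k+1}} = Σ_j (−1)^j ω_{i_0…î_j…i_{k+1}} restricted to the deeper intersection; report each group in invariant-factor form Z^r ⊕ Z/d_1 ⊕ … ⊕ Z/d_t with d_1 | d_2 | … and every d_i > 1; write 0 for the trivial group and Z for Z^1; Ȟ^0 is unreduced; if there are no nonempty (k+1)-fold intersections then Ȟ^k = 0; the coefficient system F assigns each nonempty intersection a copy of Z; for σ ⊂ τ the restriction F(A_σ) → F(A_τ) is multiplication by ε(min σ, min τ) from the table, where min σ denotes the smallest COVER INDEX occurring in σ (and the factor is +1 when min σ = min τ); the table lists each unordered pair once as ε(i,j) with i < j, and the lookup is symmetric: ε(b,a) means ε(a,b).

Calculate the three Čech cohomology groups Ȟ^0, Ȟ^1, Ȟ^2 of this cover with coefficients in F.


Ȟ^0 ≅ Z, Ȟ^1 ≅ 0, Ȟ^2 ≅ Z

nerve simplices:
  A12={q1,q4} A13={q1,q5} A14={q4,q5} A23={q1,q3} A24={q3,q4} A34={q3,q5}
  A123={q1} A124={q4} A134={q5} A234={q3}
C dims 4,6,4; δ0: rk 3, SNF 1^3; δ1: rk 3, SNF 1^3
degree 0: 4−3−0 = 1 → Ȟ^0 ≅ Z
degree 1: 6−3−3 = 0 → Ȟ^1 ≅ 0
degree 2: 4−0−3 = 1 → Ȟ^2 ≅ Z
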